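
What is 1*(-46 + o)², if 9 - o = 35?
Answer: 5184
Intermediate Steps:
o = -26 (o = 9 - 1*35 = 9 - 35 = -26)
1*(-46 + o)² = 1*(-46 - 26)² = 1*(-72)² = 1*5184 = 5184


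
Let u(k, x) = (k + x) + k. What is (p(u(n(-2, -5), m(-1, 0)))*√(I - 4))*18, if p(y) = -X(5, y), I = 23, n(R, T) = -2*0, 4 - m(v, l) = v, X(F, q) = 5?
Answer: -90*√19 ≈ -392.30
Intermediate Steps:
m(v, l) = 4 - v
n(R, T) = 0
u(k, x) = x + 2*k
p(y) = -5 (p(y) = -1*5 = -5)
(p(u(n(-2, -5), m(-1, 0)))*√(I - 4))*18 = -5*√(23 - 4)*18 = -5*√19*18 = -90*√19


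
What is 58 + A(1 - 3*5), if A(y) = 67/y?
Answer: 745/14 ≈ 53.214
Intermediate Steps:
58 + A(1 - 3*5) = 58 + 67/(1 - 3*5) = 58 + 67/(1 - 15) = 58 + 67/(-14) = 58 + 67*(-1/14) = 58 - 67/14 = 745/14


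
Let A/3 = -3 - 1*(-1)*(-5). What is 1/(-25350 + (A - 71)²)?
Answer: -1/16325 ≈ -6.1256e-5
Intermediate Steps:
A = -24 (A = 3*(-3 - 1*(-1)*(-5)) = 3*(-3 + 1*(-5)) = 3*(-3 - 5) = 3*(-8) = -24)
1/(-25350 + (A - 71)²) = 1/(-25350 + (-24 - 71)²) = 1/(-25350 + (-95)²) = 1/(-25350 + 9025) = 1/(-16325) = -1/16325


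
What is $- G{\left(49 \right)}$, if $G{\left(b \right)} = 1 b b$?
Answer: $-2401$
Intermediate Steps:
$G{\left(b \right)} = b^{2}$ ($G{\left(b \right)} = b b = b^{2}$)
$- G{\left(49 \right)} = - 49^{2} = \left(-1\right) 2401 = -2401$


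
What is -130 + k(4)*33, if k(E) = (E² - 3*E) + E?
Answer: 134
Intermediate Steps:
k(E) = E² - 2*E
-130 + k(4)*33 = -130 + (4*(-2 + 4))*33 = -130 + (4*2)*33 = -130 + 8*33 = -130 + 264 = 134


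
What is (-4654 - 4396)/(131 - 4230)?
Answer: 9050/4099 ≈ 2.2079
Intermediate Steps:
(-4654 - 4396)/(131 - 4230) = -9050/(-4099) = -9050*(-1/4099) = 9050/4099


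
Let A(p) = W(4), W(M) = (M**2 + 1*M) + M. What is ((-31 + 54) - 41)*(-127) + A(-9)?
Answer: 2310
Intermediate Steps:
W(M) = M**2 + 2*M (W(M) = (M**2 + M) + M = (M + M**2) + M = M**2 + 2*M)
A(p) = 24 (A(p) = 4*(2 + 4) = 4*6 = 24)
((-31 + 54) - 41)*(-127) + A(-9) = ((-31 + 54) - 41)*(-127) + 24 = (23 - 41)*(-127) + 24 = -18*(-127) + 24 = 2286 + 24 = 2310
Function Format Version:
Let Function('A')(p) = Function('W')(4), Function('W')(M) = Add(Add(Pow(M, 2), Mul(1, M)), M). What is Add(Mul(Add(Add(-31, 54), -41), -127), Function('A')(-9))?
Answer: 2310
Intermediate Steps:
Function('W')(M) = Add(Pow(M, 2), Mul(2, M)) (Function('W')(M) = Add(Add(Pow(M, 2), M), M) = Add(Add(M, Pow(M, 2)), M) = Add(Pow(M, 2), Mul(2, M)))
Function('A')(p) = 24 (Function('A')(p) = Mul(4, Add(2, 4)) = Mul(4, 6) = 24)
Add(Mul(Add(Add(-31, 54), -41), -127), Function('A')(-9)) = Add(Mul(Add(Add(-31, 54), -41), -127), 24) = Add(Mul(Add(23, -41), -127), 24) = Add(Mul(-18, -127), 24) = Add(2286, 24) = 2310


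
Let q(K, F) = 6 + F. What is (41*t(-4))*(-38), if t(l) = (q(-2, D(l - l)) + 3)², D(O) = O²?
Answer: -126198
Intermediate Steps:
t(l) = 81 (t(l) = ((6 + (l - l)²) + 3)² = ((6 + 0²) + 3)² = ((6 + 0) + 3)² = (6 + 3)² = 9² = 81)
(41*t(-4))*(-38) = (41*81)*(-38) = 3321*(-38) = -126198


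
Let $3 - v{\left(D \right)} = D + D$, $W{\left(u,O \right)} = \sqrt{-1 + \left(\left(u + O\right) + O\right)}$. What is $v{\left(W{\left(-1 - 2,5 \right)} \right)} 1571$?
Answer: $4713 - 3142 \sqrt{6} \approx -2983.3$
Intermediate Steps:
$W{\left(u,O \right)} = \sqrt{-1 + u + 2 O}$ ($W{\left(u,O \right)} = \sqrt{-1 + \left(\left(O + u\right) + O\right)} = \sqrt{-1 + \left(u + 2 O\right)} = \sqrt{-1 + u + 2 O}$)
$v{\left(D \right)} = 3 - 2 D$ ($v{\left(D \right)} = 3 - \left(D + D\right) = 3 - 2 D$)
$v{\left(W{\left(-1 - 2,5 \right)} \right)} 1571 = \left(3 - 2 \sqrt{-1 - 3 + 2 \cdot 5}\right) 1571 = \left(3 - 2 \sqrt{-1 - 3 + 10}\right) 1571 = \left(3 - 2 \sqrt{6}\right) 1571 = 4713 - 3142 \sqrt{6}$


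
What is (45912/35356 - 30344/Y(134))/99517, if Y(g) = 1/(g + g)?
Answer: -71880433610/879630763 ≈ -81.717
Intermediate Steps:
Y(g) = 1/(2*g)
(45912/35356 - 30344/Y(134))/99517 = (45912/35356 - 30344/((½)/134))/99517 = (45912*(1/35356) - 30344/((½)*(1/134)))*(1/99517) = (11478/8839 - 30344/1/268)*(1/99517) = (11478/8839 - 30344*268)*(1/99517) = (11478/8839 - 8132192)*(1/99517) = -71880433610/8839*1/99517 = -71880433610/879630763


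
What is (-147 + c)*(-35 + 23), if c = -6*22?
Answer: 3348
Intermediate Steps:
c = -132
(-147 + c)*(-35 + 23) = (-147 - 132)*(-35 + 23) = -279*(-12) = 3348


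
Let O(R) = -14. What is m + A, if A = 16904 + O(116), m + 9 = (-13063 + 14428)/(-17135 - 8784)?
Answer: 437537274/25919 ≈ 16881.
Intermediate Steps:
m = -234636/25919 (m = -9 + (-13063 + 14428)/(-17135 - 8784) = -9 + 1365/(-25919) = -9 + 1365*(-1/25919) = -9 - 1365/25919 = -234636/25919 ≈ -9.0527)
A = 16890 (A = 16904 - 14 = 16890)
m + A = -234636/25919 + 16890 = 437537274/25919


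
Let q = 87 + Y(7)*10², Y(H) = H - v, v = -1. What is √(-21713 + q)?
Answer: 3*I*√2314 ≈ 144.31*I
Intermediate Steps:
Y(H) = 1 + H (Y(H) = H - 1*(-1) = H + 1 = 1 + H)
q = 887 (q = 87 + (1 + 7)*10² = 87 + 8*100 = 87 + 800 = 887)
√(-21713 + q) = √(-21713 + 887) = √(-20826) = 3*I*√2314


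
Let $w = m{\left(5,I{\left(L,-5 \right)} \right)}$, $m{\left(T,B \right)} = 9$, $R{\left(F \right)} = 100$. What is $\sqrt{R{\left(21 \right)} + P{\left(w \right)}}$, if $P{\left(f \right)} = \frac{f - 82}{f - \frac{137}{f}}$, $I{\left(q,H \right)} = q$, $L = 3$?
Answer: $\frac{\sqrt{87598}}{28} \approx 10.57$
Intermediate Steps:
$w = 9$
$P{\left(f \right)} = \frac{-82 + f}{f - \frac{137}{f}}$
$\sqrt{R{\left(21 \right)} + P{\left(w \right)}} = \sqrt{100 + \frac{9 \left(-82 + 9\right)}{-137 + 9^{2}}} = \sqrt{100 + 9 \frac{1}{-137 + 81} \left(-73\right)} = \sqrt{100 + 9 \frac{1}{-56} \left(-73\right)} = \sqrt{100 + 9 \left(- \frac{1}{56}\right) \left(-73\right)} = \sqrt{100 + \frac{657}{56}} = \sqrt{\frac{6257}{56}} = \frac{\sqrt{87598}}{28}$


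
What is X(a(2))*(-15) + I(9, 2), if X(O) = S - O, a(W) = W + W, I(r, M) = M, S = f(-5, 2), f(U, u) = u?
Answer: 32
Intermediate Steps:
S = 2
a(W) = 2*W
X(O) = 2 - O
X(a(2))*(-15) + I(9, 2) = (2 - 2*2)*(-15) + 2 = (2 - 1*4)*(-15) + 2 = (2 - 4)*(-15) + 2 = -2*(-15) + 2 = 30 + 2 = 32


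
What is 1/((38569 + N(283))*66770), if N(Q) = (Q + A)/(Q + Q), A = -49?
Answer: 283/728804164880 ≈ 3.8831e-10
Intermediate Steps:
N(Q) = (-49 + Q)/(2*Q) (N(Q) = (Q - 49)/(Q + Q) = (-49 + Q)/((2*Q)) = (-49 + Q)*(1/(2*Q)) = (-49 + Q)/(2*Q))
1/((38569 + N(283))*66770) = 1/((38569 + (½)*(-49 + 283)/283)*66770) = (1/66770)/(38569 + (½)*(1/283)*234) = (1/66770)/(38569 + 117/283) = (1/66770)/(10915144/283) = (283/10915144)*(1/66770) = 283/728804164880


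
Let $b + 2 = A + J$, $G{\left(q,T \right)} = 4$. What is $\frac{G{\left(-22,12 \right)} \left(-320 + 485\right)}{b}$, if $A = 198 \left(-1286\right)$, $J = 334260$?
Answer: $\frac{66}{7963} \approx 0.0082883$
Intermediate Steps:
$A = -254628$
$b = 79630$ ($b = -2 + \left(-254628 + 334260\right) = -2 + 79632 = 79630$)
$\frac{G{\left(-22,12 \right)} \left(-320 + 485\right)}{b} = \frac{4 \left(-320 + 485\right)}{79630} = 4 \cdot 165 \cdot \frac{1}{79630} = 660 \cdot \frac{1}{79630} = \frac{66}{7963}$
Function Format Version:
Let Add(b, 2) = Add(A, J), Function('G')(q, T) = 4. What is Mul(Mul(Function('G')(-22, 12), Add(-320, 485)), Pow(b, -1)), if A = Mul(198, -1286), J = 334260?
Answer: Rational(66, 7963) ≈ 0.0082883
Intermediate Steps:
A = -254628
b = 79630 (b = Add(-2, Add(-254628, 334260)) = Add(-2, 79632) = 79630)
Mul(Mul(Function('G')(-22, 12), Add(-320, 485)), Pow(b, -1)) = Mul(Mul(4, Add(-320, 485)), Pow(79630, -1)) = Mul(Mul(4, 165), Rational(1, 79630)) = Mul(660, Rational(1, 79630)) = Rational(66, 7963)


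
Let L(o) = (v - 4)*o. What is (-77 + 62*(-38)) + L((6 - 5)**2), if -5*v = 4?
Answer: -12189/5 ≈ -2437.8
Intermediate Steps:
v = -4/5 (v = -1/5*4 = -4/5 ≈ -0.80000)
L(o) = -24*o/5 (L(o) = (-4/5 - 4)*o = -24*o/5)
(-77 + 62*(-38)) + L((6 - 5)**2) = (-77 + 62*(-38)) - 24*(6 - 5)**2/5 = (-77 - 2356) - 24/5*1**2 = -2433 - 24/5*1 = -2433 - 24/5 = -12189/5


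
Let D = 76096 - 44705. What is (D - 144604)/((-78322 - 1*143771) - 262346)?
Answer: 113213/484439 ≈ 0.23370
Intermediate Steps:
D = 31391
(D - 144604)/((-78322 - 1*143771) - 262346) = (31391 - 144604)/((-78322 - 1*143771) - 262346) = -113213/((-78322 - 143771) - 262346) = -113213/(-222093 - 262346) = -113213/(-484439) = -113213*(-1/484439) = 113213/484439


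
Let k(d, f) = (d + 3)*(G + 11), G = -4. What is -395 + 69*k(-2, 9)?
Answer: 88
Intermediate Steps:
k(d, f) = 21 + 7*d (k(d, f) = (d + 3)*(-4 + 11) = (3 + d)*7 = 21 + 7*d)
-395 + 69*k(-2, 9) = -395 + 69*(21 + 7*(-2)) = -395 + 69*(21 - 14) = -395 + 69*7 = -395 + 483 = 88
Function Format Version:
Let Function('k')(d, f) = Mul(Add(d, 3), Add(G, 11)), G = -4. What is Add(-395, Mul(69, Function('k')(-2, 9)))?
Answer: 88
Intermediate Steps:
Function('k')(d, f) = Add(21, Mul(7, d)) (Function('k')(d, f) = Mul(Add(d, 3), Add(-4, 11)) = Mul(Add(3, d), 7) = Add(21, Mul(7, d)))
Add(-395, Mul(69, Function('k')(-2, 9))) = Add(-395, Mul(69, Add(21, Mul(7, -2)))) = Add(-395, Mul(69, Add(21, -14))) = Add(-395, Mul(69, 7)) = Add(-395, 483) = 88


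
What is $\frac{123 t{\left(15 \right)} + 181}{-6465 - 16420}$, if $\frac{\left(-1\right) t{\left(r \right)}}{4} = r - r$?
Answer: $- \frac{181}{22885} \approx -0.0079091$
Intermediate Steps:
$t{\left(r \right)} = 0$ ($t{\left(r \right)} = - 4 \left(r - r\right) = \left(-4\right) 0 = 0$)
$\frac{123 t{\left(15 \right)} + 181}{-6465 - 16420} = \frac{123 \cdot 0 + 181}{-6465 - 16420} = \frac{0 + 181}{-22885} = 181 \left(- \frac{1}{22885}\right) = - \frac{181}{22885}$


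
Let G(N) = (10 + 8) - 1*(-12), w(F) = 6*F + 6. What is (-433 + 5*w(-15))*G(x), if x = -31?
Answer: -25590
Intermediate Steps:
w(F) = 6 + 6*F
G(N) = 30 (G(N) = 18 + 12 = 30)
(-433 + 5*w(-15))*G(x) = (-433 + 5*(6 + 6*(-15)))*30 = (-433 + 5*(6 - 90))*30 = (-433 + 5*(-84))*30 = (-433 - 420)*30 = -853*30 = -25590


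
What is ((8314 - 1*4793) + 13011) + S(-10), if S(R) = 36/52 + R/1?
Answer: 214795/13 ≈ 16523.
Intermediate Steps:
S(R) = 9/13 + R (S(R) = 36*(1/52) + R*1 = 9/13 + R)
((8314 - 1*4793) + 13011) + S(-10) = ((8314 - 1*4793) + 13011) + (9/13 - 10) = ((8314 - 4793) + 13011) - 121/13 = (3521 + 13011) - 121/13 = 16532 - 121/13 = 214795/13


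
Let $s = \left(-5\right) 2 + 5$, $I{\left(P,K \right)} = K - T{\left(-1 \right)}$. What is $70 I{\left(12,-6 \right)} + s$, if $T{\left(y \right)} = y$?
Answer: $-355$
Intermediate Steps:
$I{\left(P,K \right)} = 1 + K$ ($I{\left(P,K \right)} = K - -1 = K + 1 = 1 + K$)
$s = -5$ ($s = -10 + 5 = -5$)
$70 I{\left(12,-6 \right)} + s = 70 \left(1 - 6\right) - 5 = 70 \left(-5\right) - 5 = -350 - 5 = -355$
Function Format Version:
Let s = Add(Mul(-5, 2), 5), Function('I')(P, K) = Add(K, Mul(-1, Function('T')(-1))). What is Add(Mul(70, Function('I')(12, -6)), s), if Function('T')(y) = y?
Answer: -355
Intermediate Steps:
Function('I')(P, K) = Add(1, K) (Function('I')(P, K) = Add(K, Mul(-1, -1)) = Add(K, 1) = Add(1, K))
s = -5 (s = Add(-10, 5) = -5)
Add(Mul(70, Function('I')(12, -6)), s) = Add(Mul(70, Add(1, -6)), -5) = Add(Mul(70, -5), -5) = Add(-350, -5) = -355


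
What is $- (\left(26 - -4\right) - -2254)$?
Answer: $-2284$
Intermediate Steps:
$- (\left(26 - -4\right) - -2254) = - (\left(26 + 4\right) + 2254) = - (30 + 2254) = \left(-1\right) 2284 = -2284$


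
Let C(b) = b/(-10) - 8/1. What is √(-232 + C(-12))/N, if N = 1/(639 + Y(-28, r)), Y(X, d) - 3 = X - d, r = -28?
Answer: 642*I*√5970/5 ≈ 9920.9*I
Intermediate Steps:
Y(X, d) = 3 + X - d (Y(X, d) = 3 + (X - d) = 3 + X - d)
C(b) = -8 - b/10 (C(b) = b*(-⅒) - 8*1 = -b/10 - 8 = -8 - b/10)
N = 1/642 (N = 1/(639 + (3 - 28 - 1*(-28))) = 1/(639 + (3 - 28 + 28)) = 1/(639 + 3) = 1/642 ≈ 0.0015576)
√(-232 + C(-12))/N = √(-232 + (-8 - ⅒*(-12)))/(1/642) = √(-232 + (-8 + 6/5))*642 = √(-232 - 34/5)*642 = √(-1194/5)*642 = (I*√5970/5)*642 = 642*I*√5970/5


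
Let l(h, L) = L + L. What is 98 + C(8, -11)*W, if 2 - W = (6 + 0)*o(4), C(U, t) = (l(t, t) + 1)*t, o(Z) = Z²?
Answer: -21616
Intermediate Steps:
l(h, L) = 2*L
C(U, t) = t*(1 + 2*t) (C(U, t) = (2*t + 1)*t = (1 + 2*t)*t = t*(1 + 2*t))
W = -94 (W = 2 - (6 + 0)*4² = 2 - 6*16 = 2 - 1*96 = 2 - 96 = -94)
98 + C(8, -11)*W = 98 - 11*(1 + 2*(-11))*(-94) = 98 - 11*(1 - 22)*(-94) = 98 - 11*(-21)*(-94) = 98 + 231*(-94) = 98 - 21714 = -21616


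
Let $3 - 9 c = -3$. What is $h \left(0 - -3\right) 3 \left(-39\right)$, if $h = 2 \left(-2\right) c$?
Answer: $936$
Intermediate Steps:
$c = \frac{2}{3}$ ($c = \frac{1}{3} - - \frac{1}{3} = \frac{1}{3} + \frac{1}{3} = \frac{2}{3} \approx 0.66667$)
$h = - \frac{8}{3}$ ($h = 2 \left(-2\right) \frac{2}{3} = \left(-4\right) \frac{2}{3} = - \frac{8}{3} \approx -2.6667$)
$h \left(0 - -3\right) 3 \left(-39\right) = - \frac{8 \left(0 - -3\right) 3}{3} \left(-39\right) = - \frac{8 \left(0 + 3\right) 3}{3} \left(-39\right) = - \frac{8 \cdot 3 \cdot 3}{3} \left(-39\right) = \left(- \frac{8}{3}\right) 9 \left(-39\right) = \left(-24\right) \left(-39\right) = 936$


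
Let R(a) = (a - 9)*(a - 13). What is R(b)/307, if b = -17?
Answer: 780/307 ≈ 2.5407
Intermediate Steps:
R(a) = (-13 + a)*(-9 + a) (R(a) = (-9 + a)*(-13 + a) = (-13 + a)*(-9 + a))
R(b)/307 = (117 + (-17)² - 22*(-17))/307 = (117 + 289 + 374)*(1/307) = 780*(1/307) = 780/307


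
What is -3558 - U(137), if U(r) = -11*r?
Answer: -2051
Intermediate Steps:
-3558 - U(137) = -3558 - (-11)*137 = -3558 - 1*(-1507) = -3558 + 1507 = -2051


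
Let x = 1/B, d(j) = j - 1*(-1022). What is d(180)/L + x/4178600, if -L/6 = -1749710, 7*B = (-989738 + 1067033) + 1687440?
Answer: 7034678033357/61440830614121000 ≈ 0.00011450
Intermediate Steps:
B = 252105 (B = ((-989738 + 1067033) + 1687440)/7 = (77295 + 1687440)/7 = (⅐)*1764735 = 252105)
d(j) = 1022 + j (d(j) = j + 1022 = 1022 + j)
L = 10498260 (L = -6*(-1749710) = 10498260)
x = 1/252105 ≈ 3.9666e-6
d(180)/L + x/4178600 = (1022 + 180)/10498260 + (1/252105)/4178600 = 1202*(1/10498260) + (1/252105)*(1/4178600) = 601/5249130 + 1/1053445953000 = 7034678033357/61440830614121000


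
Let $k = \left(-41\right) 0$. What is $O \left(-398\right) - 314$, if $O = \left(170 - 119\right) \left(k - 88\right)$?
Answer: $1785910$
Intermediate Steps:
$k = 0$
$O = -4488$ ($O = \left(170 - 119\right) \left(0 - 88\right) = 51 \left(-88\right) = -4488$)
$O \left(-398\right) - 314 = \left(-4488\right) \left(-398\right) - 314 = 1786224 - 314 = 1785910$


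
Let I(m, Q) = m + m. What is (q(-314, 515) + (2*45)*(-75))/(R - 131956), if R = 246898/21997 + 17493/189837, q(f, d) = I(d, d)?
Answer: 7961943492360/183660160073779 ≈ 0.043351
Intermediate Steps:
I(m, Q) = 2*m
q(f, d) = 2*d
R = 15751723049/1391948163 (R = 246898*(1/21997) + 17493*(1/189837) = 246898/21997 + 5831/63279 = 15751723049/1391948163 ≈ 11.316)
(q(-314, 515) + (2*45)*(-75))/(R - 131956) = (2*515 + (2*45)*(-75))/(15751723049/1391948163 - 131956) = (1030 + 90*(-75))/(-183660160073779/1391948163) = (1030 - 6750)*(-1391948163/183660160073779) = -5720*(-1391948163/183660160073779) = 7961943492360/183660160073779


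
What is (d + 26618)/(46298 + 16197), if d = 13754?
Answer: 40372/62495 ≈ 0.64600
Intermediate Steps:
(d + 26618)/(46298 + 16197) = (13754 + 26618)/(46298 + 16197) = 40372/62495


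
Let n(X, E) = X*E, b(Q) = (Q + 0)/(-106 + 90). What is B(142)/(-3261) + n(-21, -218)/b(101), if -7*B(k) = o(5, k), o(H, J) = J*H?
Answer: -1671960386/2305527 ≈ -725.20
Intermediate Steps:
o(H, J) = H*J
B(k) = -5*k/7
b(Q) = -Q/16 (b(Q) = Q/(-16) = Q*(-1/16) = -Q/16)
n(X, E) = E*X
B(142)/(-3261) + n(-21, -218)/b(101) = -5/7*142/(-3261) + (-218*(-21))/((-1/16*101)) = -710/7*(-1/3261) + 4578/(-101/16) = 710/22827 + 4578*(-16/101) = 710/22827 - 73248/101 = -1671960386/2305527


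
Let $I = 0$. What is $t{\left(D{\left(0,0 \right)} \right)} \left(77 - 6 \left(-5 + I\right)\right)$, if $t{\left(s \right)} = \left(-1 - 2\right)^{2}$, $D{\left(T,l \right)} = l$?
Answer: $963$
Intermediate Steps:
$t{\left(s \right)} = 9$ ($t{\left(s \right)} = \left(-3\right)^{2} = 9$)
$t{\left(D{\left(0,0 \right)} \right)} \left(77 - 6 \left(-5 + I\right)\right) = 9 \left(77 - 6 \left(-5 + 0\right)\right) = 9 \left(77 - 6 \left(-5\right)\right) = 9 \left(77 - -30\right) = 9 \left(77 + 30\right) = 9 \cdot 107 = 963$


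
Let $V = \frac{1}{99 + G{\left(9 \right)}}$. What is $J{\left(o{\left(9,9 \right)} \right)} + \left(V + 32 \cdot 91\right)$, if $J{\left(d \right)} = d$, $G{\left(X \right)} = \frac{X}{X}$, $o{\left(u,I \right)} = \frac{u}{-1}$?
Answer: $\frac{290301}{100} \approx 2903.0$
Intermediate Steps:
$o{\left(u,I \right)} = - u$ ($o{\left(u,I \right)} = u \left(-1\right) = - u$)
$G{\left(X \right)} = 1$
$V = \frac{1}{100}$ ($V = \frac{1}{99 + 1} = \frac{1}{100} \approx 0.01$)
$J{\left(o{\left(9,9 \right)} \right)} + \left(V + 32 \cdot 91\right) = \left(-1\right) 9 + \left(\frac{1}{100} + 32 \cdot 91\right) = -9 + \left(\frac{1}{100} + 2912\right) = -9 + \frac{291201}{100} = \frac{290301}{100}$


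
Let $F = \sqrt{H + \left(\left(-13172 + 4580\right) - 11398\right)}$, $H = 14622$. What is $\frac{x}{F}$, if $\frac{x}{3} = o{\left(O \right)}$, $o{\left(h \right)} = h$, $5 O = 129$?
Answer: $- \frac{387 i \sqrt{1342}}{13420} \approx - 1.0564 i$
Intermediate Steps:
$O = \frac{129}{5}$ ($O = \frac{1}{5} \cdot 129 = \frac{129}{5} \approx 25.8$)
$F = 2 i \sqrt{1342}$ ($F = \sqrt{14622 + \left(\left(-13172 + 4580\right) - 11398\right)} = \sqrt{14622 - 19990} = \sqrt{-5368} = 2 i \sqrt{1342} \approx 73.267 i$)
$x = \frac{387}{5}$ ($x = 3 \cdot \frac{129}{5} = \frac{387}{5} \approx 77.4$)
$\frac{x}{F} = \frac{387}{5 \cdot 2 i \sqrt{1342}} = \frac{387 \left(- \frac{i \sqrt{1342}}{2684}\right)}{5} = - \frac{387 i \sqrt{1342}}{13420}$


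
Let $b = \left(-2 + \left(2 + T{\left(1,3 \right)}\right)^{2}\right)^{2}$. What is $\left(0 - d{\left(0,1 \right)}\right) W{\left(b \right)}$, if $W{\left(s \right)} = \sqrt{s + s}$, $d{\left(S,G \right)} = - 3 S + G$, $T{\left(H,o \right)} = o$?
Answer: $- 23 \sqrt{2} \approx -32.527$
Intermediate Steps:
$d{\left(S,G \right)} = G - 3 S$
$b = 529$ ($b = \left(-2 + \left(2 + 3\right)^{2}\right)^{2} = \left(-2 + 5^{2}\right)^{2} = \left(-2 + 25\right)^{2} = 23^{2} = 529$)
$W{\left(s \right)} = \sqrt{2} \sqrt{s}$ ($W{\left(s \right)} = \sqrt{2 s} = \sqrt{2} \sqrt{s}$)
$\left(0 - d{\left(0,1 \right)}\right) W{\left(b \right)} = \left(0 - \left(1 - 0\right)\right) \sqrt{2} \sqrt{529} = \left(0 - \left(1 + 0\right)\right) \sqrt{2} \cdot 23 = \left(0 - 1\right) 23 \sqrt{2} = - 23 \sqrt{2}$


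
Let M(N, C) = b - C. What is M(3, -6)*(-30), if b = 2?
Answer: -240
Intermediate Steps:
M(N, C) = 2 - C
M(3, -6)*(-30) = (2 - 1*(-6))*(-30) = (2 + 6)*(-30) = 8*(-30) = -240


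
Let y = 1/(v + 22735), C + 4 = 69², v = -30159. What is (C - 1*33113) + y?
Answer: -210514945/7424 ≈ -28356.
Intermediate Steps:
C = 4757 (C = -4 + 69² = -4 + 4761 = 4757)
y = -1/7424 (y = 1/(-30159 + 22735) = 1/(-7424) = -1/7424 ≈ -0.00013470)
(C - 1*33113) + y = (4757 - 1*33113) - 1/7424 = (4757 - 33113) - 1/7424 = -28356 - 1/7424 = -210514945/7424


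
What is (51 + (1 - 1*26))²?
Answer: 676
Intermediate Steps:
(51 + (1 - 1*26))² = (51 + (1 - 26))² = (51 - 25)² = 26² = 676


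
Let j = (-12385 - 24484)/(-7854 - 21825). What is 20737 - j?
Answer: 615416554/29679 ≈ 20736.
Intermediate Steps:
j = 36869/29679 (j = -36869/(-29679) = -36869*(-1/29679) = 36869/29679 ≈ 1.2423)
20737 - j = 20737 - 1*36869/29679 = 20737 - 36869/29679 = 615416554/29679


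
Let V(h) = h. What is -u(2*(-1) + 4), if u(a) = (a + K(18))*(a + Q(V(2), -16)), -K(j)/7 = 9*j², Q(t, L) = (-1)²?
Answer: 61230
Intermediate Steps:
Q(t, L) = 1
K(j) = -63*j²
u(a) = (1 + a)*(-20412 + a) (u(a) = (a - 63*18²)*(a + 1) = (a - 63*324)*(1 + a) = (a - 20412)*(1 + a) = (-20412 + a)*(1 + a) = (1 + a)*(-20412 + a))
-u(2*(-1) + 4) = -(-20412 + (2*(-1) + 4)² - 20411*(2*(-1) + 4)) = -(-20412 + (-2 + 4)² - 20411*(-2 + 4)) = -(-20412 + 2² - 20411*2) = -(-20412 + 4 - 40822) = -1*(-61230) = 61230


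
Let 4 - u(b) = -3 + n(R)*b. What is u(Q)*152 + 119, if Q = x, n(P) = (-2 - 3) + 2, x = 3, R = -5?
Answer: 2551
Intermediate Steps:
n(P) = -3 (n(P) = -5 + 2 = -3)
Q = 3
u(b) = 7 + 3*b (u(b) = 4 - (-3 - 3*b) = 4 + (3 + 3*b) = 7 + 3*b)
u(Q)*152 + 119 = (7 + 3*3)*152 + 119 = (7 + 9)*152 + 119 = 16*152 + 119 = 2432 + 119 = 2551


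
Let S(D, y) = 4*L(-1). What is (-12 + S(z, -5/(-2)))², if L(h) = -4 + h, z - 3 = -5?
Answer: 1024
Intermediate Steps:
z = -2 (z = 3 - 5 = -2)
S(D, y) = -20 (S(D, y) = 4*(-4 - 1) = 4*(-5) = -20)
(-12 + S(z, -5/(-2)))² = (-12 - 20)² = (-32)² = 1024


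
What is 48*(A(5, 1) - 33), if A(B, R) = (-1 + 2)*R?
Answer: -1536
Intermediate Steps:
A(B, R) = R (A(B, R) = 1*R = R)
48*(A(5, 1) - 33) = 48*(1 - 33) = 48*(-32) = -1536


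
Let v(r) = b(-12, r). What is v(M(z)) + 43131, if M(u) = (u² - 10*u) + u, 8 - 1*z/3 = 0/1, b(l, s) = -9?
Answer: 43122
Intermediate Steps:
z = 24 (z = 24 - 0/1 = 24 - 0 = 24 - 3*0 = 24 + 0 = 24)
M(u) = u² - 9*u
v(r) = -9
v(M(z)) + 43131 = -9 + 43131 = 43122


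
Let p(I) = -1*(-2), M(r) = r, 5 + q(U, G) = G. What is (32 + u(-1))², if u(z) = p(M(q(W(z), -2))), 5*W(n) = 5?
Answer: 1156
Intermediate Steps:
W(n) = 1 (W(n) = (⅕)*5 = 1)
q(U, G) = -5 + G
p(I) = 2
u(z) = 2
(32 + u(-1))² = (32 + 2)² = 34² = 1156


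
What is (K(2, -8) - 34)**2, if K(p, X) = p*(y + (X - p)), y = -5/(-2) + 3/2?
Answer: 2116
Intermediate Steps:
y = 4 (y = -5*(-1/2) + 3*(1/2) = 5/2 + 3/2 = 4)
K(p, X) = p*(4 + X - p) (K(p, X) = p*(4 + (X - p)) = p*(4 + X - p))
(K(2, -8) - 34)**2 = (2*(4 - 8 - 1*2) - 34)**2 = (2*(4 - 8 - 2) - 34)**2 = (2*(-6) - 34)**2 = (-12 - 34)**2 = (-46)**2 = 2116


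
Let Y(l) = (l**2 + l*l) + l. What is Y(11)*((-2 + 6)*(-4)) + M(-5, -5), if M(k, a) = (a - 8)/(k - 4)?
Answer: -36419/9 ≈ -4046.6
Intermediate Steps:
M(k, a) = (-8 + a)/(-4 + k)
Y(l) = l + 2*l**2 (Y(l) = (l**2 + l**2) + l = 2*l**2 + l = l + 2*l**2)
Y(11)*((-2 + 6)*(-4)) + M(-5, -5) = (11*(1 + 2*11))*((-2 + 6)*(-4)) + (-8 - 5)/(-4 - 5) = (11*(1 + 22))*(4*(-4)) - 13/(-9) = (11*23)*(-16) - 1/9*(-13) = 253*(-16) + 13/9 = -4048 + 13/9 = -36419/9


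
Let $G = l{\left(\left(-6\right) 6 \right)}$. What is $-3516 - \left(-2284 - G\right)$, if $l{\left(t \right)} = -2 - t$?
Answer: $-1198$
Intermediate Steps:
$G = 34$ ($G = -2 - \left(-6\right) 6 = -2 - -36 = -2 + 36 = 34$)
$-3516 - \left(-2284 - G\right) = -3516 - \left(-2284 - 34\right) = -3516 - -2318 = -3516 + 2318 = -1198$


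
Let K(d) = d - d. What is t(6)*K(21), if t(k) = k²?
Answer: 0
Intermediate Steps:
K(d) = 0
t(6)*K(21) = 6²*0 = 36*0 = 0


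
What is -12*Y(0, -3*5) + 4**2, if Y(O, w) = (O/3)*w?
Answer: 16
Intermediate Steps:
Y(O, w) = O*w/3 (Y(O, w) = (O/3)*w = O*w/3)
-12*Y(0, -3*5) + 4**2 = -4*0*(-3*5) + 4**2 = -4*0*(-15) + 16 = -12*0 + 16 = 0 + 16 = 16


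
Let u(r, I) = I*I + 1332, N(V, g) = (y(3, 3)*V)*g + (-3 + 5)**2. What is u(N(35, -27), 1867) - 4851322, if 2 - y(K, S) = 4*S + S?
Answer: -1364301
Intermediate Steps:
y(K, S) = 2 - 5*S (y(K, S) = 2 - (4*S + S) = 2 - 5*S)
N(V, g) = 4 - 13*V*g (N(V, g) = ((2 - 5*3)*V)*g + (-3 + 5)**2 = ((2 - 15)*V)*g + 2**2 = (-13*V)*g + 4 = -13*V*g + 4 = 4 - 13*V*g)
u(r, I) = 1332 + I**2 (u(r, I) = I**2 + 1332 = 1332 + I**2)
u(N(35, -27), 1867) - 4851322 = (1332 + 1867**2) - 4851322 = (1332 + 3485689) - 4851322 = 3487021 - 4851322 = -1364301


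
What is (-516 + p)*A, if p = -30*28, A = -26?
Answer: 35256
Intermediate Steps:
p = -840
(-516 + p)*A = (-516 - 840)*(-26) = -1356*(-26) = 35256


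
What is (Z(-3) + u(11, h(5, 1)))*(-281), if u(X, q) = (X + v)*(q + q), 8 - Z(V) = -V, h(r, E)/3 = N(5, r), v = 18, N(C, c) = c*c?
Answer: -1223755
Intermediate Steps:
N(C, c) = c²
h(r, E) = 3*r²
Z(V) = 8 + V (Z(V) = 8 - (-1)*V = 8 + V)
u(X, q) = 2*q*(18 + X) (u(X, q) = (X + 18)*(q + q) = (18 + X)*(2*q) = 2*q*(18 + X))
(Z(-3) + u(11, h(5, 1)))*(-281) = ((8 - 3) + 2*(3*5²)*(18 + 11))*(-281) = (5 + 2*(3*25)*29)*(-281) = (5 + 2*75*29)*(-281) = (5 + 4350)*(-281) = 4355*(-281) = -1223755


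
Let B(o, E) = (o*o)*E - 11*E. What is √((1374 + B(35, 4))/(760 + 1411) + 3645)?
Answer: 5*√687731551/2171 ≈ 60.398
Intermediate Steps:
B(o, E) = -11*E + E*o² (B(o, E) = o²*E - 11*E = E*o² - 11*E = -11*E + E*o²)
√((1374 + B(35, 4))/(760 + 1411) + 3645) = √((1374 + 4*(-11 + 35²))/(760 + 1411) + 3645) = √((1374 + 4*(-11 + 1225))/2171 + 3645) = √((1374 + 4*1214)*(1/2171) + 3645) = √((1374 + 4856)*(1/2171) + 3645) = √(6230*(1/2171) + 3645) = √(6230/2171 + 3645) = √(7919525/2171) = 5*√687731551/2171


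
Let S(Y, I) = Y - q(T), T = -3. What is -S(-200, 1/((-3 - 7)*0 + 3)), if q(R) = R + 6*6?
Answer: 233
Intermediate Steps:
q(R) = 36 + R (q(R) = R + 36 = 36 + R)
S(Y, I) = -33 + Y (S(Y, I) = Y - (36 - 3) = Y - 1*33 = Y - 33 = -33 + Y)
-S(-200, 1/((-3 - 7)*0 + 3)) = -(-33 - 200) = -1*(-233) = 233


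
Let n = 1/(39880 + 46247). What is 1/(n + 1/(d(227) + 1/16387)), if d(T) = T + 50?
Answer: 390947678400/1415902349 ≈ 276.11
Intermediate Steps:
d(T) = 50 + T
n = 1/86127 ≈ 1.1611e-5
1/(n + 1/(d(227) + 1/16387)) = 1/(1/86127 + 1/((50 + 227) + 1/16387)) = 1/(1/86127 + 1/(277 + 1/16387)) = 1/(1/86127 + 1/(4539200/16387)) = 1/(1/86127 + 16387/4539200) = 1/(1415902349/390947678400) = 390947678400/1415902349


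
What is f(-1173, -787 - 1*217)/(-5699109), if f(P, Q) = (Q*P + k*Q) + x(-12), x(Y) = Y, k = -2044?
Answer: -3229856/5699109 ≈ -0.56673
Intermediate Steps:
f(P, Q) = -12 - 2044*Q + P*Q (f(P, Q) = (Q*P - 2044*Q) - 12 = (P*Q - 2044*Q) - 12 = (-2044*Q + P*Q) - 12 = -12 - 2044*Q + P*Q)
f(-1173, -787 - 1*217)/(-5699109) = (-12 - 2044*(-787 - 1*217) - 1173*(-787 - 1*217))/(-5699109) = (-12 - 2044*(-787 - 217) - 1173*(-787 - 217))*(-1/5699109) = (-12 - 2044*(-1004) - 1173*(-1004))*(-1/5699109) = (-12 + 2052176 + 1177692)*(-1/5699109) = 3229856*(-1/5699109) = -3229856/5699109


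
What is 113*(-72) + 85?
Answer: -8051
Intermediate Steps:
113*(-72) + 85 = -8136 + 85 = -8051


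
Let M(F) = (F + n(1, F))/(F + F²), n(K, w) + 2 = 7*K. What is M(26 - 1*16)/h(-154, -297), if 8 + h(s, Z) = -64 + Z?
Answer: -1/2706 ≈ -0.00036955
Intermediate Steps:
h(s, Z) = -72 + Z (h(s, Z) = -8 + (-64 + Z) = -72 + Z)
n(K, w) = -2 + 7*K
M(F) = (5 + F)/(F + F²) (M(F) = (F + (-2 + 7*1))/(F + F²) = (F + (-2 + 7))/(F + F²) = (F + 5)/(F + F²) = (5 + F)/(F + F²))
M(26 - 1*16)/h(-154, -297) = ((5 + (26 - 1*16))/((26 - 1*16)*(1 + (26 - 1*16))))/(-72 - 297) = ((5 + (26 - 16))/((26 - 16)*(1 + (26 - 16))))/(-369) = ((5 + 10)/(10*(1 + 10)))*(-1/369) = ((⅒)*15/11)*(-1/369) = ((⅒)*(1/11)*15)*(-1/369) = (3/22)*(-1/369) = -1/2706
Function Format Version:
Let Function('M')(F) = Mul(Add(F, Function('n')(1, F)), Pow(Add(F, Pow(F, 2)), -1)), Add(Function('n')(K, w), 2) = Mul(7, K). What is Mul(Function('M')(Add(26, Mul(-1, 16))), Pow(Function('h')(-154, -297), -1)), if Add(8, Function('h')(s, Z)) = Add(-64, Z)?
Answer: Rational(-1, 2706) ≈ -0.00036955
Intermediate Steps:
Function('h')(s, Z) = Add(-72, Z) (Function('h')(s, Z) = Add(-8, Add(-64, Z)) = Add(-72, Z))
Function('n')(K, w) = Add(-2, Mul(7, K))
Function('M')(F) = Mul(Pow(Add(F, Pow(F, 2)), -1), Add(5, F)) (Function('M')(F) = Mul(Add(F, Add(-2, Mul(7, 1))), Pow(Add(F, Pow(F, 2)), -1)) = Mul(Add(F, Add(-2, 7)), Pow(Add(F, Pow(F, 2)), -1)) = Mul(Add(F, 5), Pow(Add(F, Pow(F, 2)), -1)) = Mul(Add(5, F), Pow(Add(F, Pow(F, 2)), -1)) = Mul(Pow(Add(F, Pow(F, 2)), -1), Add(5, F)))
Mul(Function('M')(Add(26, Mul(-1, 16))), Pow(Function('h')(-154, -297), -1)) = Mul(Mul(Pow(Add(26, Mul(-1, 16)), -1), Pow(Add(1, Add(26, Mul(-1, 16))), -1), Add(5, Add(26, Mul(-1, 16)))), Pow(Add(-72, -297), -1)) = Mul(Mul(Pow(Add(26, -16), -1), Pow(Add(1, Add(26, -16)), -1), Add(5, Add(26, -16))), Pow(-369, -1)) = Mul(Mul(Pow(10, -1), Pow(Add(1, 10), -1), Add(5, 10)), Rational(-1, 369)) = Mul(Mul(Rational(1, 10), Pow(11, -1), 15), Rational(-1, 369)) = Mul(Mul(Rational(1, 10), Rational(1, 11), 15), Rational(-1, 369)) = Mul(Rational(3, 22), Rational(-1, 369)) = Rational(-1, 2706)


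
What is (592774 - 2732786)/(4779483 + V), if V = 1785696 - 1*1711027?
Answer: -535003/1213538 ≈ -0.44086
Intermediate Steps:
V = 74669 (V = 1785696 - 1711027 = 74669)
(592774 - 2732786)/(4779483 + V) = (592774 - 2732786)/(4779483 + 74669) = -2140012/4854152 = -2140012*1/4854152 = -535003/1213538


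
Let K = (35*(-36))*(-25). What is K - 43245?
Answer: -11745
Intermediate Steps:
K = 31500 (K = -1260*(-25) = 31500)
K - 43245 = 31500 - 43245 = -11745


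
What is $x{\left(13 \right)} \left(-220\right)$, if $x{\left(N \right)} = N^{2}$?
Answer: $-37180$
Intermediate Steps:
$x{\left(13 \right)} \left(-220\right) = 13^{2} \left(-220\right) = 169 \left(-220\right) = -37180$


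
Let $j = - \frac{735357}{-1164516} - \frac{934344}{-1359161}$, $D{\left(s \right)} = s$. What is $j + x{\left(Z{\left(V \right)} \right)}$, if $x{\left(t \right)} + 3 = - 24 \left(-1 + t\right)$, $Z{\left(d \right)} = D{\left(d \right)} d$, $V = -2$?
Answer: $- \frac{38873275912573}{527588243692} \approx -73.681$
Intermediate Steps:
$Z{\left(d \right)} = d^{2}$ ($Z{\left(d \right)} = d d = d^{2}$)
$x{\left(t \right)} = 21 - 24 t$ ($x{\left(t \right)} = -3 - 24 \left(-1 + t\right) = -3 - \left(-24 + 24 t\right) = 21 - 24 t$)
$j = \frac{695842364327}{527588243692}$ ($j = \left(-735357\right) \left(- \frac{1}{1164516}\right) - - \frac{934344}{1359161} = \frac{245119}{388172} + \frac{934344}{1359161} = \frac{695842364327}{527588243692} \approx 1.3189$)
$j + x{\left(Z{\left(V \right)} \right)} = \frac{695842364327}{527588243692} + \left(21 - 24 \left(-2\right)^{2}\right) = \frac{695842364327}{527588243692} + \left(21 - 96\right) = \frac{695842364327}{527588243692} - 75 = - \frac{38873275912573}{527588243692}$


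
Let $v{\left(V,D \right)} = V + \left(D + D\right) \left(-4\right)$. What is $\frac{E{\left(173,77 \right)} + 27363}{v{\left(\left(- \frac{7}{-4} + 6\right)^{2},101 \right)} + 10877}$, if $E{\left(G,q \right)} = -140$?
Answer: $\frac{435568}{162065} \approx 2.6876$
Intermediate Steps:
$v{\left(V,D \right)} = V - 8 D$ ($v{\left(V,D \right)} = V + 2 D \left(-4\right) = V - 8 D$)
$\frac{E{\left(173,77 \right)} + 27363}{v{\left(\left(- \frac{7}{-4} + 6\right)^{2},101 \right)} + 10877} = \frac{-140 + 27363}{\left(\left(- \frac{7}{-4} + 6\right)^{2} - 808\right) + 10877} = \frac{27223}{\left(\left(\left(-7\right) \left(- \frac{1}{4}\right) + 6\right)^{2} - 808\right) + 10877} = \frac{27223}{\left(\left(\frac{7}{4} + 6\right)^{2} - 808\right) + 10877} = \frac{27223}{\left(\left(\frac{31}{4}\right)^{2} - 808\right) + 10877} = \frac{27223}{\left(\frac{961}{16} - 808\right) + 10877} = \frac{27223}{- \frac{11967}{16} + 10877} = \frac{27223}{\frac{162065}{16}} = 27223 \cdot \frac{16}{162065} = \frac{435568}{162065}$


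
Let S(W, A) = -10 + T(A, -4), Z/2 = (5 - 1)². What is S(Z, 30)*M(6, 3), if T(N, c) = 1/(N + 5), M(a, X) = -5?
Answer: 349/7 ≈ 49.857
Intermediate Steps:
Z = 32 (Z = 2*(5 - 1)² = 2*4² = 2*16 = 32)
T(N, c) = 1/(5 + N)
S(W, A) = -10 + 1/(5 + A)
S(Z, 30)*M(6, 3) = ((-49 - 10*30)/(5 + 30))*(-5) = ((-49 - 300)/35)*(-5) = ((1/35)*(-349))*(-5) = -349/35*(-5) = 349/7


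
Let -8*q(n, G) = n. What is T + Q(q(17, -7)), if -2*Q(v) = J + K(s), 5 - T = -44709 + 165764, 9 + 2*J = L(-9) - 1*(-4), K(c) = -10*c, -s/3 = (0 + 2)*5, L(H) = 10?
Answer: -484805/4 ≈ -1.2120e+5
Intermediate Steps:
q(n, G) = -n/8
s = -30 (s = -3*(0 + 2)*5 = -6*5 = -3*10 = -30)
J = 5/2 (J = -9/2 + (10 - 1*(-4))/2 = -9/2 + (10 + 4)/2 = -9/2 + (½)*14 = -9/2 + 7 = 5/2 ≈ 2.5000)
T = -121050 (T = 5 - (-44709 + 165764) = 5 - 1*121055 = 5 - 121055 = -121050)
Q(v) = -605/4 (Q(v) = -(5/2 - 10*(-30))/2 = -(5/2 + 300)/2 = -½*605/2 = -605/4)
T + Q(q(17, -7)) = -121050 - 605/4 = -484805/4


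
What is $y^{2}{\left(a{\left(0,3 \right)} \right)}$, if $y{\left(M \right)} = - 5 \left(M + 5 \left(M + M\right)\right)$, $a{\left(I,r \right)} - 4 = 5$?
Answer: $245025$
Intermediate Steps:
$a{\left(I,r \right)} = 9$ ($a{\left(I,r \right)} = 4 + 5 = 9$)
$y{\left(M \right)} = - 55 M$ ($y{\left(M \right)} = - 5 \left(M + 5 \cdot 2 M\right) = - 5 \left(M + 10 M\right) = - 5 \cdot 11 M = - 55 M$)
$y^{2}{\left(a{\left(0,3 \right)} \right)} = \left(\left(-55\right) 9\right)^{2} = \left(-495\right)^{2} = 245025$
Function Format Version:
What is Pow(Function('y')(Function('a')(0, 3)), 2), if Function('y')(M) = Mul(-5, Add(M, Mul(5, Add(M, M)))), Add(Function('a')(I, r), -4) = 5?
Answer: 245025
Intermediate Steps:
Function('a')(I, r) = 9 (Function('a')(I, r) = Add(4, 5) = 9)
Function('y')(M) = Mul(-55, M) (Function('y')(M) = Mul(-5, Add(M, Mul(5, Mul(2, M)))) = Mul(-5, Add(M, Mul(10, M))) = Mul(-5, Mul(11, M)) = Mul(-55, M))
Pow(Function('y')(Function('a')(0, 3)), 2) = Pow(Mul(-55, 9), 2) = Pow(-495, 2) = 245025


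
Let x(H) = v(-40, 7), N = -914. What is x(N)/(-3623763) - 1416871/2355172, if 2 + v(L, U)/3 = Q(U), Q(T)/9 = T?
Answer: -1711611900683/2844861717412 ≈ -0.60165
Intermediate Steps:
Q(T) = 9*T
v(L, U) = -6 + 27*U (v(L, U) = -6 + 3*(9*U) = -6 + 27*U)
x(H) = 183 (x(H) = -6 + 27*7 = -6 + 189 = 183)
x(N)/(-3623763) - 1416871/2355172 = 183/(-3623763) - 1416871/2355172 = 183*(-1/3623763) - 1416871*1/2355172 = -61/1207921 - 1416871/2355172 = -1711611900683/2844861717412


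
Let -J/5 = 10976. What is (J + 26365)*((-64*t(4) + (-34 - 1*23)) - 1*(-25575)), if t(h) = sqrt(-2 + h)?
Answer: -727645770 + 1824960*sqrt(2) ≈ -7.2506e+8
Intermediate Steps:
J = -54880 (J = -5*10976 = -54880)
(J + 26365)*((-64*t(4) + (-34 - 1*23)) - 1*(-25575)) = (-54880 + 26365)*((-64*sqrt(-2 + 4) + (-34 - 1*23)) - 1*(-25575)) = -28515*((-64*sqrt(2) + (-34 - 23)) + 25575) = -28515*((-64*sqrt(2) - 57) + 25575) = -28515*((-57 - 64*sqrt(2)) + 25575) = -28515*(25518 - 64*sqrt(2)) = -727645770 + 1824960*sqrt(2)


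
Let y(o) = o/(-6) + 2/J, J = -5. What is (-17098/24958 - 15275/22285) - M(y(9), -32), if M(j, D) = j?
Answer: 294496777/556189030 ≈ 0.52949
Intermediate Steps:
y(o) = -⅖ - o/6 (y(o) = o/(-6) + 2/(-5) = o*(-⅙) + 2*(-⅕) = -o/6 - ⅖ = -⅖ - o/6)
(-17098/24958 - 15275/22285) - M(y(9), -32) = (-17098/24958 - 15275/22285) - (-⅖ - ⅙*9) = (-17098*1/24958 - 15275*1/22285) - (-⅖ - 3/2) = (-8549/12479 - 3055/4457) - 1*(-19/10) = -76226238/55618903 + 19/10 = 294496777/556189030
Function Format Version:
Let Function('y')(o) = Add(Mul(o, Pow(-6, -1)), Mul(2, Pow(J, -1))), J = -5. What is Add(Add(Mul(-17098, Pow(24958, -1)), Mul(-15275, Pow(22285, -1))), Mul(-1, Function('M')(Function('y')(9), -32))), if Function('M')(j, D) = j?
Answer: Rational(294496777, 556189030) ≈ 0.52949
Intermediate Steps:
Function('y')(o) = Add(Rational(-2, 5), Mul(Rational(-1, 6), o)) (Function('y')(o) = Add(Mul(o, Pow(-6, -1)), Mul(2, Pow(-5, -1))) = Add(Mul(o, Rational(-1, 6)), Mul(2, Rational(-1, 5))) = Add(Mul(Rational(-1, 6), o), Rational(-2, 5)) = Add(Rational(-2, 5), Mul(Rational(-1, 6), o)))
Add(Add(Mul(-17098, Pow(24958, -1)), Mul(-15275, Pow(22285, -1))), Mul(-1, Function('M')(Function('y')(9), -32))) = Add(Add(Mul(-17098, Pow(24958, -1)), Mul(-15275, Pow(22285, -1))), Mul(-1, Add(Rational(-2, 5), Mul(Rational(-1, 6), 9)))) = Add(Add(Mul(-17098, Rational(1, 24958)), Mul(-15275, Rational(1, 22285))), Mul(-1, Add(Rational(-2, 5), Rational(-3, 2)))) = Add(Add(Rational(-8549, 12479), Rational(-3055, 4457)), Mul(-1, Rational(-19, 10))) = Add(Rational(-76226238, 55618903), Rational(19, 10)) = Rational(294496777, 556189030)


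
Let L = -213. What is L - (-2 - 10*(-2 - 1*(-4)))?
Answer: -191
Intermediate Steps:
L - (-2 - 10*(-2 - 1*(-4))) = -213 - (-2 - 10*(-2 - 1*(-4))) = -213 - (-2 - 10*(-2 + 4)) = -213 - (-2 - 10*2) = -213 - (-2 - 20) = -213 - 1*(-22) = -213 + 22 = -191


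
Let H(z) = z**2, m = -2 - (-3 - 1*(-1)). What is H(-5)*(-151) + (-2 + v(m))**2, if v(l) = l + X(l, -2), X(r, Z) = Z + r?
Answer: -3759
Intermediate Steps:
m = 0 (m = -2 - (-3 + 1) = -2 - 1*(-2) = -2 + 2 = 0)
v(l) = -2 + 2*l (v(l) = l + (-2 + l) = -2 + 2*l)
H(-5)*(-151) + (-2 + v(m))**2 = (-5)**2*(-151) + (-2 + (-2 + 2*0))**2 = 25*(-151) + (-2 + (-2 + 0))**2 = -3775 + (-2 - 2)**2 = -3775 + (-4)**2 = -3775 + 16 = -3759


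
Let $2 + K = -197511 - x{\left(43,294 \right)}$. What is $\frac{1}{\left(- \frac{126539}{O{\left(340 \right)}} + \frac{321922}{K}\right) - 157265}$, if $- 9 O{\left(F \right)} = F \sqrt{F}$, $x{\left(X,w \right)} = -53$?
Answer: $- \frac{602520193087801711200}{94756194038916263367527911} - \frac{75487335151689720 \sqrt{85}}{94756194038916263367527911} \approx -6.366 \cdot 10^{-6}$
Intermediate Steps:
$O{\left(F \right)} = - \frac{F^{\frac{3}{2}}}{9}$ ($O{\left(F \right)} = - \frac{F \sqrt{F}}{9} = - \frac{F^{\frac{3}{2}}}{9}$)
$K = -197460$ ($K = -2 - 197458 = -197460$)
$\frac{1}{\left(- \frac{126539}{O{\left(340 \right)}} + \frac{321922}{K}\right) - 157265} = \frac{1}{\left(- \frac{126539}{\left(- \frac{1}{9}\right) 340^{\frac{3}{2}}} + \frac{321922}{-197460}\right) - 157265} = \frac{1}{\left(- \frac{126539}{\left(- \frac{1}{9}\right) 680 \sqrt{85}} + 321922 \left(- \frac{1}{197460}\right)\right) - 157265} = \frac{1}{\left(- \frac{126539}{\left(- \frac{680}{9}\right) \sqrt{85}} - \frac{160961}{98730}\right) - 157265} = \frac{1}{\left(- 126539 \left(- \frac{9 \sqrt{85}}{57800}\right) - \frac{160961}{98730}\right) - 157265} = \frac{1}{\left(\frac{1138851 \sqrt{85}}{57800} - \frac{160961}{98730}\right) - 157265} = \frac{1}{\left(- \frac{160961}{98730} + \frac{1138851 \sqrt{85}}{57800}\right) - 157265} = \frac{1}{- \frac{15526934411}{98730} + \frac{1138851 \sqrt{85}}{57800}}$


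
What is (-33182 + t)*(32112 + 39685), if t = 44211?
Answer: 791849113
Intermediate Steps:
(-33182 + t)*(32112 + 39685) = (-33182 + 44211)*(32112 + 39685) = 11029*71797 = 791849113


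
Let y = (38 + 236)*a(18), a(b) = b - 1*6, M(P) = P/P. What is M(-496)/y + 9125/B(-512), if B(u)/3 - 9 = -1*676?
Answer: -10000333/2193096 ≈ -4.5599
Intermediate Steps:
M(P) = 1
a(b) = -6 + b (a(b) = b - 6 = -6 + b)
B(u) = -2001 (B(u) = 27 + 3*(-1*676) = 27 + 3*(-676) = 27 - 2028 = -2001)
y = 3288 (y = (38 + 236)*(-6 + 18) = 274*12 = 3288)
M(-496)/y + 9125/B(-512) = 1/3288 + 9125/(-2001) = 1*(1/3288) + 9125*(-1/2001) = 1/3288 - 9125/2001 = -10000333/2193096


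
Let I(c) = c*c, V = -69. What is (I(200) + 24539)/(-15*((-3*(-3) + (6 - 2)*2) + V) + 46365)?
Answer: 21513/15715 ≈ 1.3689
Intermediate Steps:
I(c) = c²
(I(200) + 24539)/(-15*((-3*(-3) + (6 - 2)*2) + V) + 46365) = (200² + 24539)/(-15*((-3*(-3) + (6 - 2)*2) - 69) + 46365) = (40000 + 24539)/(-15*((9 + 4*2) - 69) + 46365) = 64539/(-15*((9 + 8) - 69) + 46365) = 64539/(-15*(17 - 69) + 46365) = 64539/(-15*(-52) + 46365) = 64539/(780 + 46365) = 64539/47145 = 64539*(1/47145) = 21513/15715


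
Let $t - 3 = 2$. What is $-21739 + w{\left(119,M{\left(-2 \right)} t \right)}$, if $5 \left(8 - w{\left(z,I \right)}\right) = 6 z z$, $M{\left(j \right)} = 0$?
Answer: $- \frac{193621}{5} \approx -38724.0$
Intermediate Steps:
$t = 5$ ($t = 3 + 2 = 5$)
$w{\left(z,I \right)} = 8 - \frac{6 z^{2}}{5}$ ($w{\left(z,I \right)} = 8 - \frac{6 z z}{5} = 8 - \frac{6 z^{2}}{5}$)
$-21739 + w{\left(119,M{\left(-2 \right)} t \right)} = -21739 + \left(8 - \frac{6 \cdot 119^{2}}{5}\right) = -21739 + \left(8 - \frac{84966}{5}\right) = -21739 - \frac{84926}{5} = - \frac{193621}{5}$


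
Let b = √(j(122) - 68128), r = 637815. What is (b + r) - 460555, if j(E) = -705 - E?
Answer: 177260 + I*√68955 ≈ 1.7726e+5 + 262.59*I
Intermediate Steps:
b = I*√68955 (b = √((-705 - 1*122) - 68128) = √((-705 - 122) - 68128) = √(-827 - 68128) = √(-68955) = I*√68955 ≈ 262.59*I)
(b + r) - 460555 = (I*√68955 + 637815) - 460555 = (637815 + I*√68955) - 460555 = 177260 + I*√68955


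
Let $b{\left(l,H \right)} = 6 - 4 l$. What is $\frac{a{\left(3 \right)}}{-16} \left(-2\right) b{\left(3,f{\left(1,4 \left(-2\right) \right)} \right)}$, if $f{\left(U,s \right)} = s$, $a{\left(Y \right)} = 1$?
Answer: $- \frac{3}{4} \approx -0.75$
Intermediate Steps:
$\frac{a{\left(3 \right)}}{-16} \left(-2\right) b{\left(3,f{\left(1,4 \left(-2\right) \right)} \right)} = 1 \frac{1}{-16} \left(-2\right) \left(6 - 12\right) = 1 \left(- \frac{1}{16}\right) \left(-2\right) \left(6 - 12\right) = \left(- \frac{1}{16}\right) \left(-2\right) \left(-6\right) = \frac{1}{8} \left(-6\right) = - \frac{3}{4}$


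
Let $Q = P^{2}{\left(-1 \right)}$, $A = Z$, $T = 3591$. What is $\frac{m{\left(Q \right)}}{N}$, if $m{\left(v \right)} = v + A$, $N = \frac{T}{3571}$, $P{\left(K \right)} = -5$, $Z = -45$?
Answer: $- \frac{71420}{3591} \approx -19.889$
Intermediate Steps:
$A = -45$
$Q = 25$ ($Q = \left(-5\right)^{2} = 25$)
$N = \frac{3591}{3571} \approx 1.0056$
$m{\left(v \right)} = -45 + v$ ($m{\left(v \right)} = v - 45 = -45 + v$)
$\frac{m{\left(Q \right)}}{N} = \frac{-45 + 25}{\frac{3591}{3571}} = \left(-20\right) \frac{3571}{3591} = - \frac{71420}{3591}$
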